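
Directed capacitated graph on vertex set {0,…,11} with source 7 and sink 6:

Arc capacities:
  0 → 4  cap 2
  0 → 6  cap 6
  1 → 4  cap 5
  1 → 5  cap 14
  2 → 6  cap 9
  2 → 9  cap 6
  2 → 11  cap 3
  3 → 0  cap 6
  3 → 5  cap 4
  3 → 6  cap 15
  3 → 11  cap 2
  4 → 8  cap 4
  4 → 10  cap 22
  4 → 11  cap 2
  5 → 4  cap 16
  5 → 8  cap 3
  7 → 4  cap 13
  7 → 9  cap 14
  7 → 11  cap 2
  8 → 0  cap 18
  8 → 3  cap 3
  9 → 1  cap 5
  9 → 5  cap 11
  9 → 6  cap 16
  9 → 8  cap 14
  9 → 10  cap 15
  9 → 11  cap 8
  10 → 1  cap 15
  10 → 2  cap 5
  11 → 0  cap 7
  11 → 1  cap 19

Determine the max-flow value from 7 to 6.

augment #1: 7→9→6 bottleneck 14, total now 14
augment #2: 7→11→0→6 bottleneck 2, total now 16
augment #3: 7→4→8→0→6 bottleneck 4, total now 20
augment #4: 7→4→10→2→6 bottleneck 5, total now 25
augment #5: 7→4→11→0→8→3→6 bottleneck 2, total now 27
augment #6: 7→4→10→1→5→8→3→6 bottleneck 1, total now 28

Maximum flow value: 28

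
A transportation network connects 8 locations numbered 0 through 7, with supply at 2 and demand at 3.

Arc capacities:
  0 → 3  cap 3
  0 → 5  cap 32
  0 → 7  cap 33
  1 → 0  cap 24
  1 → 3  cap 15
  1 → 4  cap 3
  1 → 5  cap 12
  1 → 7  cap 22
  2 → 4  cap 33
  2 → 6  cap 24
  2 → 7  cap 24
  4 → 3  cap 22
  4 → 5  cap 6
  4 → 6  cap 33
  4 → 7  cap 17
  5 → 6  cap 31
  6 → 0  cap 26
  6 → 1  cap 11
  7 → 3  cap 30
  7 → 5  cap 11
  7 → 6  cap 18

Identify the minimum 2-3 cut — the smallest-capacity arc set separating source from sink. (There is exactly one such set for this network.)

augment #1: 2→4→3 push 22
augment #2: 2→7→3 push 24
augment #3: 2→4→7→3 push 6
augment #4: 2→6→0→3 push 3
augment #5: 2→6→1→3 push 11
max flow = 66; residual-reachable set from 2 gives S-side
cut edges (S→T): {(0,3), (4,3), (6,1), (7,3)} total cap 66

Min-cut arcs: {(0,3), (4,3), (6,1), (7,3)} (total capacity 66)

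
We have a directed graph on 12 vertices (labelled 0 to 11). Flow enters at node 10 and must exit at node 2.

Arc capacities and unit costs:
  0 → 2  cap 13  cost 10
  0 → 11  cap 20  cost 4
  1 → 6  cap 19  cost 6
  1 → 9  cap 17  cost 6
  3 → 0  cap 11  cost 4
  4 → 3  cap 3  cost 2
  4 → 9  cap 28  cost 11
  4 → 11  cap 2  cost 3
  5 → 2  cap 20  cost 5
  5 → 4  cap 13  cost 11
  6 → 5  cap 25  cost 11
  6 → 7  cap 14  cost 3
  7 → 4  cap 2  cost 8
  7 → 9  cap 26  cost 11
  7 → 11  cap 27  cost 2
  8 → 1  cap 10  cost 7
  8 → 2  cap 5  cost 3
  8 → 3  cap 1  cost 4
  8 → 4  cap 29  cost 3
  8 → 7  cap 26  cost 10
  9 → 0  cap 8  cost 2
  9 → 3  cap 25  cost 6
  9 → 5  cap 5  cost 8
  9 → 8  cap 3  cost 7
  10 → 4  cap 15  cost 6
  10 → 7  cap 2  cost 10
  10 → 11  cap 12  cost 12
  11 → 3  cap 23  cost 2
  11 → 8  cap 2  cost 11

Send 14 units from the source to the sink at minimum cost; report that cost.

shortest-cost path #1: 10→4→3→0→2 push 3 @ unit cost 22 (adds 66)
shortest-cost path #2: 10→4→11→8→2 push 2 @ unit cost 23 (adds 46)
shortest-cost path #3: 10→4→9→8→2 push 3 @ unit cost 27 (adds 81)
shortest-cost path #4: 10→11→3→0→2 push 6 @ unit cost 28 (adds 168)
total cost = 361

Minimum cost for 14 units: 361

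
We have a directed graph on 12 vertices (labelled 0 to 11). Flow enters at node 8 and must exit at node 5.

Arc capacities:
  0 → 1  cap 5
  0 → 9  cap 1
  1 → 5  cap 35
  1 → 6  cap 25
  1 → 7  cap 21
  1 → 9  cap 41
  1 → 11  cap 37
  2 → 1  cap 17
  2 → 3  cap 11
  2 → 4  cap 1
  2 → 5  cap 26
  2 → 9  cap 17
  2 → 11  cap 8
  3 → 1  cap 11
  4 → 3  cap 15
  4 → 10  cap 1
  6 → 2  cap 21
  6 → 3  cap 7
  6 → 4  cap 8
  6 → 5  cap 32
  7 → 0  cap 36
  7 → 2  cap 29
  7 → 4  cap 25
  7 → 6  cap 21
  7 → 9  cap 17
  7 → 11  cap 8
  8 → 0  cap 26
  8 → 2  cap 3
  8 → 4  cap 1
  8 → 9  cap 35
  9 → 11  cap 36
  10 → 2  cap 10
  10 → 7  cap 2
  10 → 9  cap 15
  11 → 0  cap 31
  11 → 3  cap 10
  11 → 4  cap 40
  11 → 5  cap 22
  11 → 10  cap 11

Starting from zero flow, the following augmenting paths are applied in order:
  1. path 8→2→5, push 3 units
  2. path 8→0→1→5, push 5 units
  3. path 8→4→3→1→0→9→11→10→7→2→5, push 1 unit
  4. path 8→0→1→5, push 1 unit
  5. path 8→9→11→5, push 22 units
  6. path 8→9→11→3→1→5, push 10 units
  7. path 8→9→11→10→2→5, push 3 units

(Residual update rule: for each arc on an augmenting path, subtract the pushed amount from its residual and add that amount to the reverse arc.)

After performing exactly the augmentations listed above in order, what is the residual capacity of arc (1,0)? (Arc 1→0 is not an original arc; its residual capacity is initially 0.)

Residual capacity of (1,0): 5

after path 1 (8→2→5, push 3): res(1,0)=0
after path 2 (8→0→1→5, push 5): res(1,0)=5
after path 3 (8→4→3→1→0→9→11→10→7→2→5, push 1): res(1,0)=4
after path 4 (8→0→1→5, push 1): res(1,0)=5
after path 5 (8→9→11→5, push 22): res(1,0)=5
after path 6 (8→9→11→3→1→5, push 10): res(1,0)=5
after path 7 (8→9→11→10→2→5, push 3): res(1,0)=5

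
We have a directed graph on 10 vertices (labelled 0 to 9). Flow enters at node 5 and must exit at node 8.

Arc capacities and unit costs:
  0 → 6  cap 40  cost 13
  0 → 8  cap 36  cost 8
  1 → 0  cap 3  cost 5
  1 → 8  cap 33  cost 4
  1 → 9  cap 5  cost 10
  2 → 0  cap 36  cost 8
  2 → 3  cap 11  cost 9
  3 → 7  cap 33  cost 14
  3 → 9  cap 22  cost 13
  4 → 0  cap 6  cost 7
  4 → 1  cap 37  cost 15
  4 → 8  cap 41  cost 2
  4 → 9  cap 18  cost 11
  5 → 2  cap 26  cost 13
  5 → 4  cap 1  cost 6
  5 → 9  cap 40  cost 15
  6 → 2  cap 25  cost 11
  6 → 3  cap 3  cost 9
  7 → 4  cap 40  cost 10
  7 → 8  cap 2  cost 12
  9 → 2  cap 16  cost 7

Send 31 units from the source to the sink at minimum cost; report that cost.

Minimum cost for 31 units: 914

shortest-cost path #1: 5→4→8 push 1 @ unit cost 8 (adds 8)
shortest-cost path #2: 5→2→0→8 push 26 @ unit cost 29 (adds 754)
shortest-cost path #3: 5→9→2→0→8 push 4 @ unit cost 38 (adds 152)
total cost = 914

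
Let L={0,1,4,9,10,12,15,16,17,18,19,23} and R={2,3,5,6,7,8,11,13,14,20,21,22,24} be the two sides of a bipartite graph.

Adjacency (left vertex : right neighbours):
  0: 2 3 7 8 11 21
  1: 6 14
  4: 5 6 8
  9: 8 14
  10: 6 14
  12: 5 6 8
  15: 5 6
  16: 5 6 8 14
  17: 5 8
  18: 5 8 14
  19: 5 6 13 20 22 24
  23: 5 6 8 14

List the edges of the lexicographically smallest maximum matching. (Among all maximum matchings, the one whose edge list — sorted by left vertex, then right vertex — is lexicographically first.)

|M| = 6 (so the lex-smallest maximum matching has 6 edges)
process left vertices in ascending order; for each, take the smallest-labelled available neighbour that still permits 6 edges overall, or leave it unmatched if none does
lex-smallest matching: {0-2, 1-6, 4-5, 9-8, 10-14, 19-13}

Lex-smallest maximum matching: {(0,2), (1,6), (4,5), (9,8), (10,14), (19,13)}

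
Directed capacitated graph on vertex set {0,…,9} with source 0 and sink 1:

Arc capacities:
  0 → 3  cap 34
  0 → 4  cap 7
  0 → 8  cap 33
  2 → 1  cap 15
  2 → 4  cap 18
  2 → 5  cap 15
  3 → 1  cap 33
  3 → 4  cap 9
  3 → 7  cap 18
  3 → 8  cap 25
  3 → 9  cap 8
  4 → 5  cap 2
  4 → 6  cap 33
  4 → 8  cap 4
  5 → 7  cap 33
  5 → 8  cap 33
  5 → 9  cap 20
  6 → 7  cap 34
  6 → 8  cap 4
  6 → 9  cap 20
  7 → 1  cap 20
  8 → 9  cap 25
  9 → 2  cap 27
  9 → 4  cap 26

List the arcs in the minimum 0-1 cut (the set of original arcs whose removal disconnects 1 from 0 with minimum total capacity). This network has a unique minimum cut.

Min-cut arcs: {(0,3), (0,4), (8,9)} (total capacity 66)

augment #1: 0→3→1 push 33
augment #2: 0→3→7→1 push 1
augment #3: 0→4→5→7→1 push 2
augment #4: 0→4→6→7→1 push 5
augment #5: 0→8→9→2→1 push 15
augment #6: 0→8→9→2→5→7→1 push 10
max flow = 66; residual-reachable set from 0 gives S-side
cut edges (S→T): {(0,3), (0,4), (8,9)} total cap 66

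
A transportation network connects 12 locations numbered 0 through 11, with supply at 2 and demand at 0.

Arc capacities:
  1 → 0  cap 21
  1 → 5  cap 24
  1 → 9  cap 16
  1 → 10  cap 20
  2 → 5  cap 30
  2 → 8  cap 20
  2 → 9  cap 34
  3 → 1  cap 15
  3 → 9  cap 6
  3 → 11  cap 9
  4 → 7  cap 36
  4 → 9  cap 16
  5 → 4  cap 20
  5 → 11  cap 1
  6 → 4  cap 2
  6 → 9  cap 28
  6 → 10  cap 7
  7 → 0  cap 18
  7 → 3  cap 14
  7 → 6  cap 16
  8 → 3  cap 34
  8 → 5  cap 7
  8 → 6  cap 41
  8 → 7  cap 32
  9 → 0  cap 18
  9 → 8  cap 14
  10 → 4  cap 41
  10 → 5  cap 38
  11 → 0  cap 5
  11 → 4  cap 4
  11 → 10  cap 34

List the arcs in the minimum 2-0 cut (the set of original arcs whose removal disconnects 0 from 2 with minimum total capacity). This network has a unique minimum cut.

Min-cut arcs: {(3,1), (7,0), (9,0), (11,0)} (total capacity 56)

augment #1: 2→9→0 push 18
augment #2: 2→5→11→0 push 1
augment #3: 2→8→7→0 push 18
augment #4: 2→8→3→1→0 push 2
augment #5: 2→9→8→3→1→0 push 13
augment #6: 2→9→8→3→11→0 push 1
augment #7: 2→5→4→7→3→11→0 push 3
max flow = 56; residual-reachable set from 2 gives S-side
cut edges (S→T): {(3,1), (7,0), (9,0), (11,0)} total cap 56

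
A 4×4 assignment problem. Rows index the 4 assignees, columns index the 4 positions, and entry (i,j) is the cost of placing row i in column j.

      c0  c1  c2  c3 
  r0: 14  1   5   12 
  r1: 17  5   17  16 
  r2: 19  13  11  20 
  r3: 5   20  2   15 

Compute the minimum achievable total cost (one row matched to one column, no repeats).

one of 2 optimal assignments: row0→col1 (cost 1), row1→col3 (cost 16), row2→col2 (cost 11), row3→col0 (cost 5)
total = 1 + 16 + 11 + 5 = 33

Minimum assignment cost: 33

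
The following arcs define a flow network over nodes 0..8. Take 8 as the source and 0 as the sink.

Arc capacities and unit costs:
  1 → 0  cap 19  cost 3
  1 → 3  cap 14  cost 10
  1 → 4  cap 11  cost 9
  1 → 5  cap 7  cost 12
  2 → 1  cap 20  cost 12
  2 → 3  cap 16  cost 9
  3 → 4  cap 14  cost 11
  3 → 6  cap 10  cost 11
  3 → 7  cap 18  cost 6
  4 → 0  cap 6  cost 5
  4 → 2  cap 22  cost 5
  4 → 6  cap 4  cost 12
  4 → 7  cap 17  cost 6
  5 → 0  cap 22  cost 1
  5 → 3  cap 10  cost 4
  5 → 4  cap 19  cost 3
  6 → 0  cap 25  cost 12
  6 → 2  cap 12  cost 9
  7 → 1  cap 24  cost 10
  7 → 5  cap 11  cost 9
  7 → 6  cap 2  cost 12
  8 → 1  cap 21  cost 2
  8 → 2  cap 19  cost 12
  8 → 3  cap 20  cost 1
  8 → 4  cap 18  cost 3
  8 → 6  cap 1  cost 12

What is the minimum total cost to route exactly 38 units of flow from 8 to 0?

shortest-cost path #1: 8→1→0 push 19 @ unit cost 5 (adds 95)
shortest-cost path #2: 8→4→0 push 6 @ unit cost 8 (adds 48)
shortest-cost path #3: 8→1→5→0 push 2 @ unit cost 15 (adds 30)
shortest-cost path #4: 8→3→7→5→0 push 11 @ unit cost 17 (adds 187)
total cost = 360

Minimum cost for 38 units: 360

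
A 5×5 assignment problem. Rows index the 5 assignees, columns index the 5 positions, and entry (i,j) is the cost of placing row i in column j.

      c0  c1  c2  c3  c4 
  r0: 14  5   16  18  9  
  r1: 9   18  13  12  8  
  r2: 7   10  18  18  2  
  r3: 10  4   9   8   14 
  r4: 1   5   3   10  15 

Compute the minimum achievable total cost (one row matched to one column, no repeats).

optimal assignment: row0→col1 (cost 5), row1→col0 (cost 9), row2→col4 (cost 2), row3→col3 (cost 8), row4→col2 (cost 3)
total = 5 + 9 + 2 + 8 + 3 = 27

Minimum assignment cost: 27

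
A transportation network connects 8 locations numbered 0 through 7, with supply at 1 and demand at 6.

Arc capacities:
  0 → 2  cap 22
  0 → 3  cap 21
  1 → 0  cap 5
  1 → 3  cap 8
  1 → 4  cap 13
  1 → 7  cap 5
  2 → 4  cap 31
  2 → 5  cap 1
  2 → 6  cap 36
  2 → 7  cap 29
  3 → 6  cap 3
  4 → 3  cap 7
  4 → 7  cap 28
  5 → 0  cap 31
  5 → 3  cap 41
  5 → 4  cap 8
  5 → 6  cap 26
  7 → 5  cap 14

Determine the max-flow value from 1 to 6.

augment #1: 1→3→6 bottleneck 3, total now 3
augment #2: 1→0→2→6 bottleneck 5, total now 8
augment #3: 1→7→5→6 bottleneck 5, total now 13
augment #4: 1→4→7→5→6 bottleneck 9, total now 22

Maximum flow value: 22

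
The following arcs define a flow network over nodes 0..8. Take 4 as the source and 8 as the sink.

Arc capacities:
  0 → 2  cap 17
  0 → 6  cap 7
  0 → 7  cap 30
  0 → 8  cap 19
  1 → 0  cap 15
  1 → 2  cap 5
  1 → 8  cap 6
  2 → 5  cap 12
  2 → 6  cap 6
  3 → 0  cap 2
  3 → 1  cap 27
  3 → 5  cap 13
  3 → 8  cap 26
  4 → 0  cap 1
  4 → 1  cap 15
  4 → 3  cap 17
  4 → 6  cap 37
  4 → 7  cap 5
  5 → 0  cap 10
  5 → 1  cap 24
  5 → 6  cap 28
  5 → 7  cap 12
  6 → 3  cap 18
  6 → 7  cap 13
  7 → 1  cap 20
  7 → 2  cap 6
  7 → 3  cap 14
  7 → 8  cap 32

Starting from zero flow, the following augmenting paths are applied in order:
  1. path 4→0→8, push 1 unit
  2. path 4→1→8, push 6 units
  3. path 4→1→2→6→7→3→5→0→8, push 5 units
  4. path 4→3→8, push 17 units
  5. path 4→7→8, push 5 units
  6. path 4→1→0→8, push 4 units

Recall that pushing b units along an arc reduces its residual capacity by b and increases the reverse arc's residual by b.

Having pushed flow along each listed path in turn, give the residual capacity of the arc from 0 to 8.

after path 1 (4→0→8, push 1): res(0,8)=18
after path 2 (4→1→8, push 6): res(0,8)=18
after path 3 (4→1→2→6→7→3→5→0→8, push 5): res(0,8)=13
after path 4 (4→3→8, push 17): res(0,8)=13
after path 5 (4→7→8, push 5): res(0,8)=13
after path 6 (4→1→0→8, push 4): res(0,8)=9

Residual capacity of (0,8): 9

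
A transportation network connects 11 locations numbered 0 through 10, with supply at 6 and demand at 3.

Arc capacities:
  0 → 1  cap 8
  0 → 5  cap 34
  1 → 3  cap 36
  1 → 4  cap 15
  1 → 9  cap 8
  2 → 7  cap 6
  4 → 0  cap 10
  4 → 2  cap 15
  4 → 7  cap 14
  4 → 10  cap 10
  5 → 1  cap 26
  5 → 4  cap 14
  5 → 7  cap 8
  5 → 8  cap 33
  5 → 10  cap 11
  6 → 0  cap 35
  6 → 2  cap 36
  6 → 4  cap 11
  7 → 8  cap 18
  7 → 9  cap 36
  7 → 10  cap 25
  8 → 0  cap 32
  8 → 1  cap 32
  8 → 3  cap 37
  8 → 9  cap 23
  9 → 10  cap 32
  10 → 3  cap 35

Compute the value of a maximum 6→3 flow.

augment #1: 6→0→1→3 bottleneck 8, total now 8
augment #2: 6→4→10→3 bottleneck 10, total now 18
augment #3: 6→0→5→1→3 bottleneck 26, total now 44
augment #4: 6→0→5→8→3 bottleneck 1, total now 45
augment #5: 6→2→7→8→3 bottleneck 6, total now 51
augment #6: 6→4→7→8→3 bottleneck 1, total now 52

Maximum flow value: 52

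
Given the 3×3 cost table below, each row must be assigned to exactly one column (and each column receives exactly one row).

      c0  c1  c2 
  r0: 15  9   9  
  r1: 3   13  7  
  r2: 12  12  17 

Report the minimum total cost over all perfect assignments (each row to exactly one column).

Minimum assignment cost: 24

optimal assignment: row0→col2 (cost 9), row1→col0 (cost 3), row2→col1 (cost 12)
total = 9 + 3 + 12 = 24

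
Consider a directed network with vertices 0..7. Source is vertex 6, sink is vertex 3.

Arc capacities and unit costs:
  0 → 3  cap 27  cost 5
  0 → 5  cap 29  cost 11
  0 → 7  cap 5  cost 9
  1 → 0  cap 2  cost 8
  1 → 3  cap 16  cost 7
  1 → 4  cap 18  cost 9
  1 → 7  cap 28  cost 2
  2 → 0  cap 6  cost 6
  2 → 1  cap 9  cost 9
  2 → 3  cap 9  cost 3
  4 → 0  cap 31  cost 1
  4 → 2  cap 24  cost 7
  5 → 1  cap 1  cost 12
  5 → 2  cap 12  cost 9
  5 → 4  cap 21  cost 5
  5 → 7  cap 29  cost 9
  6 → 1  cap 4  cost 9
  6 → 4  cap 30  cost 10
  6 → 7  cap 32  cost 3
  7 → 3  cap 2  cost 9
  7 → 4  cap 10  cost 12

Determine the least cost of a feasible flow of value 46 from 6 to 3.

shortest-cost path #1: 6→7→3 push 2 @ unit cost 12 (adds 24)
shortest-cost path #2: 6→1→3 push 4 @ unit cost 16 (adds 64)
shortest-cost path #3: 6→4→0→3 push 27 @ unit cost 16 (adds 432)
shortest-cost path #4: 6→4→2→3 push 3 @ unit cost 20 (adds 60)
shortest-cost path #5: 6→7→4→2→3 push 6 @ unit cost 25 (adds 150)
shortest-cost path #6: 6→7→4→2→1→3 push 4 @ unit cost 38 (adds 152)
total cost = 882

Minimum cost for 46 units: 882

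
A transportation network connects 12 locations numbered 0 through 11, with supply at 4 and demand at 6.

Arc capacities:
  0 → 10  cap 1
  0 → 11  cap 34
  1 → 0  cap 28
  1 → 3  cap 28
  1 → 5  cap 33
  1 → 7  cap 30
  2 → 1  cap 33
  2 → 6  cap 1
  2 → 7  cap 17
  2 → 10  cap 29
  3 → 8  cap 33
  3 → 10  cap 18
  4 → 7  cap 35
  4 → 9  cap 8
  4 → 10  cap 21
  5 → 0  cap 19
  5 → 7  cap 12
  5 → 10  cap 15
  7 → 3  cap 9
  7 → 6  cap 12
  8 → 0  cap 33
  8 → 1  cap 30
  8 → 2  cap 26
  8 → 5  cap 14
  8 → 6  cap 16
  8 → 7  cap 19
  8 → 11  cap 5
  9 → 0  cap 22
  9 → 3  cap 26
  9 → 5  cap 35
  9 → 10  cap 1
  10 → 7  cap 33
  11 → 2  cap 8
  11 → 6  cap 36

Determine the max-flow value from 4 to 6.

augment #1: 4→7→6 bottleneck 12, total now 12
augment #2: 4→7→3→8→6 bottleneck 9, total now 21
augment #3: 4→9→0→11→6 bottleneck 8, total now 29

Maximum flow value: 29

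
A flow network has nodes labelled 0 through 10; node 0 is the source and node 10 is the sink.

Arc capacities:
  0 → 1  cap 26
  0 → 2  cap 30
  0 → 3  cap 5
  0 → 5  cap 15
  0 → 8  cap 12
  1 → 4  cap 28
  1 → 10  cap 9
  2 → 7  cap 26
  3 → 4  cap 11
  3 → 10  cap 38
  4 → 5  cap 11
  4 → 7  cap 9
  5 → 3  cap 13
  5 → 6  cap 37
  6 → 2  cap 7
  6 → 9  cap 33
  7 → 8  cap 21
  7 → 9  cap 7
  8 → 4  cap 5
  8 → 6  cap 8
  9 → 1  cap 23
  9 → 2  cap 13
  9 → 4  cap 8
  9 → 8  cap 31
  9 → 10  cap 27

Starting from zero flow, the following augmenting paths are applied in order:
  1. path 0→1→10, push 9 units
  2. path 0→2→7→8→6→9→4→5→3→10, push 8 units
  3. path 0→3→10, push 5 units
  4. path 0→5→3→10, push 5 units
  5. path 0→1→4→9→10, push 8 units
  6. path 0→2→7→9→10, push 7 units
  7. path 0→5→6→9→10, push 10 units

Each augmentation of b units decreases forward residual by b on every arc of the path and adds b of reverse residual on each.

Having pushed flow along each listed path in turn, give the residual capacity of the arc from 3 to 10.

after path 1 (0→1→10, push 9): res(3,10)=38
after path 2 (0→2→7→8→6→9→4→5→3→10, push 8): res(3,10)=30
after path 3 (0→3→10, push 5): res(3,10)=25
after path 4 (0→5→3→10, push 5): res(3,10)=20
after path 5 (0→1→4→9→10, push 8): res(3,10)=20
after path 6 (0→2→7→9→10, push 7): res(3,10)=20
after path 7 (0→5→6→9→10, push 10): res(3,10)=20

Residual capacity of (3,10): 20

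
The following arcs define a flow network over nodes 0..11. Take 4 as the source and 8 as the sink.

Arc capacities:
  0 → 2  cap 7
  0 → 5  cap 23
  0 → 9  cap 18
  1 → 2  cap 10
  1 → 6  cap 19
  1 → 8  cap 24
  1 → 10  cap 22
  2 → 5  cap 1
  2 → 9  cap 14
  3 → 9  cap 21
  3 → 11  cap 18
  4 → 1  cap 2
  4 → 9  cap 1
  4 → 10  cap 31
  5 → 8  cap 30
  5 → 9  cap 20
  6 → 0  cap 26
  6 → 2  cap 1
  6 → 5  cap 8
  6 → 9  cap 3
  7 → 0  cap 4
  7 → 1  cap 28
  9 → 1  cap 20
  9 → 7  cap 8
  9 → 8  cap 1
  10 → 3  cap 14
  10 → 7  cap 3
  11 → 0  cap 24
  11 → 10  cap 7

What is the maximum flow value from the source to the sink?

augment #1: 4→1→8 bottleneck 2, total now 2
augment #2: 4→9→8 bottleneck 1, total now 3
augment #3: 4→10→7→1→8 bottleneck 3, total now 6
augment #4: 4→10→3→9→1→8 bottleneck 14, total now 20

Maximum flow value: 20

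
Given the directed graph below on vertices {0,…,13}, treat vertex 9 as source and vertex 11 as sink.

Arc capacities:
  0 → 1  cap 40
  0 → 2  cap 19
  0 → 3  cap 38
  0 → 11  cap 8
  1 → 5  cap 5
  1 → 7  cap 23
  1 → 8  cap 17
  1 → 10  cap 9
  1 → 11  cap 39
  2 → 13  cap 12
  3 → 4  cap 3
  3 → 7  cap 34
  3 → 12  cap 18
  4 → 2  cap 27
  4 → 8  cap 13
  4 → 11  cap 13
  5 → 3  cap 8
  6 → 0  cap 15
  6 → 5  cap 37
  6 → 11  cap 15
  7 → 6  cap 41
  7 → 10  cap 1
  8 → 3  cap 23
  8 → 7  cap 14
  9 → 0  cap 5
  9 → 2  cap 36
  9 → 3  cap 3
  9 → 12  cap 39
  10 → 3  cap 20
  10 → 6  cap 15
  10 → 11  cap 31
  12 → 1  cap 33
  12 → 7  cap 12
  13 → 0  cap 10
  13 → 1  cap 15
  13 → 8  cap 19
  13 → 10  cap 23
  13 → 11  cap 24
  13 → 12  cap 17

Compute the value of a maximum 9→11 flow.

Maximum flow value: 59

augment #1: 9→0→11 bottleneck 5, total now 5
augment #2: 9→2→13→11 bottleneck 12, total now 17
augment #3: 9→3→4→11 bottleneck 3, total now 20
augment #4: 9→12→1→11 bottleneck 33, total now 53
augment #5: 9→12→7→6→11 bottleneck 6, total now 59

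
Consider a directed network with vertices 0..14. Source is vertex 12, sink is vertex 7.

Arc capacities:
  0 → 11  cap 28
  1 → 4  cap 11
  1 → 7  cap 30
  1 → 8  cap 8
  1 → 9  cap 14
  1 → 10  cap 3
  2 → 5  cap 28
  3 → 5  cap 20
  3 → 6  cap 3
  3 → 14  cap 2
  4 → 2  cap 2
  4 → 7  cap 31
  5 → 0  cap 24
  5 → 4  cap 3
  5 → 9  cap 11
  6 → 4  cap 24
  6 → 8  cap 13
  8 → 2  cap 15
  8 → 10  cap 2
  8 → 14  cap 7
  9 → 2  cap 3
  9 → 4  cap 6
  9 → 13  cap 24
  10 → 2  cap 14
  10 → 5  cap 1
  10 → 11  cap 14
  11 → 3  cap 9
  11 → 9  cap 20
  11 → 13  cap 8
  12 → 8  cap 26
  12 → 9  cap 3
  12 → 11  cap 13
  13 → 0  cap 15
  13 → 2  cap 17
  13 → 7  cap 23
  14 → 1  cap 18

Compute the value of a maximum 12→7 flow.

augment #1: 12→9→4→7 bottleneck 3, total now 3
augment #2: 12→11→13→7 bottleneck 8, total now 11
augment #3: 12→8→14→1→7 bottleneck 7, total now 18
augment #4: 12→11→9→4→7 bottleneck 3, total now 21
augment #5: 12→11→9→13→7 bottleneck 2, total now 23
augment #6: 12→8→2→5→4→7 bottleneck 3, total now 26
augment #7: 12→8→2→5→9→13→7 bottleneck 11, total now 37
augment #8: 12→8→10→11→9→13→7 bottleneck 2, total now 39
augment #9: 12→8→2→5→0→11→3→6→4→7 bottleneck 1, total now 40

Maximum flow value: 40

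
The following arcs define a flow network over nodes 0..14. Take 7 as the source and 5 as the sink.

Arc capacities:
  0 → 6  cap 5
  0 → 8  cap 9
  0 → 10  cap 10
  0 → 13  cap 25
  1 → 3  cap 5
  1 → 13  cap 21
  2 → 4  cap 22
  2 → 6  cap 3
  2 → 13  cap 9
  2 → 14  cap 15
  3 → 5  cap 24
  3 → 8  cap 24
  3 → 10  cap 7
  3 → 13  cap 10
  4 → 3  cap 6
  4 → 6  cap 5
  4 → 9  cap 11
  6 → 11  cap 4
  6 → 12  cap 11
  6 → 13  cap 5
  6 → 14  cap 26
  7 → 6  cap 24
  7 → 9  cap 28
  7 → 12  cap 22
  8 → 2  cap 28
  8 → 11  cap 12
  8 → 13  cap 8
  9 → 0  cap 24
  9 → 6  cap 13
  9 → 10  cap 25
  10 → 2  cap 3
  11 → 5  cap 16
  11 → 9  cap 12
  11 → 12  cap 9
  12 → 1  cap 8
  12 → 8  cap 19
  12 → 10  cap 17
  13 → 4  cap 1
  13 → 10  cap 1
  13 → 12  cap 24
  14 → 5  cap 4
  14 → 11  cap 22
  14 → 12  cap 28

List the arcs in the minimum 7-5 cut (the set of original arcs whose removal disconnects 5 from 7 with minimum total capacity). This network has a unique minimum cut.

augment #1: 7→6→11→5 push 4
augment #2: 7→6→14→5 push 4
augment #3: 7→6→14→11→5 push 12
augment #4: 7→12→1→3→5 push 5
augment #5: 7→6→13→4→3→5 push 1
augment #6: 7→9→10→2→4→3→5 push 3
augment #7: 7→12→8→2→4→3→5 push 2
max flow = 31; residual-reachable set from 7 gives S-side
cut edges (S→T): {(1,3), (4,3), (11,5), (14,5)} total cap 31

Min-cut arcs: {(1,3), (4,3), (11,5), (14,5)} (total capacity 31)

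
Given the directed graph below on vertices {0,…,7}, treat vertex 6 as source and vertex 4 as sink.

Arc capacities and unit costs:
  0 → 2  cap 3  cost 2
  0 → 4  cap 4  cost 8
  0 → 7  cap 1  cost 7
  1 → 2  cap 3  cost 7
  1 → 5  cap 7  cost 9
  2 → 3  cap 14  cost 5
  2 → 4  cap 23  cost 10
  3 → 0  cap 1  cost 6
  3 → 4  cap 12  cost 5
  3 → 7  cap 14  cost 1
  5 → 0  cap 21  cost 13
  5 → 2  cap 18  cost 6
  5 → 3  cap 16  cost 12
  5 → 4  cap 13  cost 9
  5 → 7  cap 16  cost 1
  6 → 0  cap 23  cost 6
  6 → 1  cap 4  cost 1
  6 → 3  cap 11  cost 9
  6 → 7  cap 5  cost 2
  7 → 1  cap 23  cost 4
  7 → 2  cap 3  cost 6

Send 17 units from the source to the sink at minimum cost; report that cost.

shortest-cost path #1: 6→0→4 push 4 @ unit cost 14 (adds 56)
shortest-cost path #2: 6→3→4 push 11 @ unit cost 14 (adds 154)
shortest-cost path #3: 6→7→2→4 push 2 @ unit cost 18 (adds 36)
total cost = 246

Minimum cost for 17 units: 246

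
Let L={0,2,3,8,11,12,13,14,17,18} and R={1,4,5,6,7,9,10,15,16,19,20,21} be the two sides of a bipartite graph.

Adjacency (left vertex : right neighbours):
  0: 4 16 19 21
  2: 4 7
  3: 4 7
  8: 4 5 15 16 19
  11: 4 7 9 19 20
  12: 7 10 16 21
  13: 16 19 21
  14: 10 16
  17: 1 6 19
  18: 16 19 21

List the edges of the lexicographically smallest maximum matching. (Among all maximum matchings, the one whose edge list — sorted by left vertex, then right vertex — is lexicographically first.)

|M| = 9 (so the lex-smallest maximum matching has 9 edges)
process left vertices in ascending order; for each, take the smallest-labelled available neighbour that still permits 9 edges overall, or leave it unmatched if none does
lex-smallest matching: {0-4, 2-7, 8-5, 11-9, 12-10, 13-19, 14-16, 17-1, 18-21}

Lex-smallest maximum matching: {(0,4), (2,7), (8,5), (11,9), (12,10), (13,19), (14,16), (17,1), (18,21)}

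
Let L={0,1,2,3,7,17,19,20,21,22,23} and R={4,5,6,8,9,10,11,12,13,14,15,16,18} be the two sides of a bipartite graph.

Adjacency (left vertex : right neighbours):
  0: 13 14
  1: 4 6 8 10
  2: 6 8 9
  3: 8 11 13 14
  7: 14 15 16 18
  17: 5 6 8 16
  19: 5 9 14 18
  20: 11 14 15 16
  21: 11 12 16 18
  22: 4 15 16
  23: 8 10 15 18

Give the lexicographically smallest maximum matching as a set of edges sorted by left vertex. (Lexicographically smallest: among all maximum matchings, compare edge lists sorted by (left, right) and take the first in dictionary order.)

Lex-smallest maximum matching: {(0,13), (1,4), (2,6), (3,8), (7,14), (17,5), (19,9), (20,11), (21,12), (22,15), (23,10)}

|M| = 11 (so the lex-smallest maximum matching has 11 edges)
process left vertices in ascending order; for each, take the smallest-labelled available neighbour that still permits 11 edges overall, or leave it unmatched if none does
lex-smallest matching: {0-13, 1-4, 2-6, 3-8, 7-14, 17-5, 19-9, 20-11, 21-12, 22-15, 23-10}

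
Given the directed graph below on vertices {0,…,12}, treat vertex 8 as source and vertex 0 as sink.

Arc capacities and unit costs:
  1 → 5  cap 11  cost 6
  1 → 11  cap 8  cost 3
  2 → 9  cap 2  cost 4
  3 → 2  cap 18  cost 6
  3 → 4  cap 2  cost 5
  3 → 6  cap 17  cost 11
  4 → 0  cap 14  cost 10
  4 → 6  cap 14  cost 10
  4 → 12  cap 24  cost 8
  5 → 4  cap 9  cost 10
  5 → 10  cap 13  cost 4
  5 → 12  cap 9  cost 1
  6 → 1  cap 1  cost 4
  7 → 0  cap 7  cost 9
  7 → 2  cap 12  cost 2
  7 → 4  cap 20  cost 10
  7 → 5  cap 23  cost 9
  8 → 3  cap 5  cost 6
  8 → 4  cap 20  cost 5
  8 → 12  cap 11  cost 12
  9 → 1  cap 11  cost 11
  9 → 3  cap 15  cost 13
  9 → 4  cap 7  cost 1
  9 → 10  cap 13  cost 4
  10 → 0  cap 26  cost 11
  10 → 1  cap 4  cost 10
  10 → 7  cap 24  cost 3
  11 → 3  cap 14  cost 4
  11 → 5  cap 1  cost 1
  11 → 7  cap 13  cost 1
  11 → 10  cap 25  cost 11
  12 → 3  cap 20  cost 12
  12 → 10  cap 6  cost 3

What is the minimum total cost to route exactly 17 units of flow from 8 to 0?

shortest-cost path #1: 8→4→0 push 14 @ unit cost 15 (adds 210)
shortest-cost path #2: 8→12→10→0 push 3 @ unit cost 26 (adds 78)
total cost = 288

Minimum cost for 17 units: 288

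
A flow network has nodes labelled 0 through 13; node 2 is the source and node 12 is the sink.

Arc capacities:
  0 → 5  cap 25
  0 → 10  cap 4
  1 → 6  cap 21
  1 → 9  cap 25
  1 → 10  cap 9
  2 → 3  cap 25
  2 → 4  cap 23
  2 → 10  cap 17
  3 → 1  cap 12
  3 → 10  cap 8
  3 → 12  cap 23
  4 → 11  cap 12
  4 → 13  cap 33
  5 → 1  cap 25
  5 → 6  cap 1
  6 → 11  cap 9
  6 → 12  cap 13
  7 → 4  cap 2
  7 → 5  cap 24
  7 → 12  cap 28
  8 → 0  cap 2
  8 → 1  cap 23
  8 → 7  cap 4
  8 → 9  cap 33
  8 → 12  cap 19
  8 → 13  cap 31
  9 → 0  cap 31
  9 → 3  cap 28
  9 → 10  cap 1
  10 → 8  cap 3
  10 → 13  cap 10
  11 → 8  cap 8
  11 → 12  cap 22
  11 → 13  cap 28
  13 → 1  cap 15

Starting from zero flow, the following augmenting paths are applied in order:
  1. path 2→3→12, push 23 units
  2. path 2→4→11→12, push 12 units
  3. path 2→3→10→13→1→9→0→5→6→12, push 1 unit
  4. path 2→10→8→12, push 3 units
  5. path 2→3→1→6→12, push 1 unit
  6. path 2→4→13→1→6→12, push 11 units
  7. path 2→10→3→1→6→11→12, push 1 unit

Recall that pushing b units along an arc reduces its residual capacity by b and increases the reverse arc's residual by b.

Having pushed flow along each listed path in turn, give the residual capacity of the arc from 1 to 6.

after path 1 (2→3→12, push 23): res(1,6)=21
after path 2 (2→4→11→12, push 12): res(1,6)=21
after path 3 (2→3→10→13→1→9→0→5→6→12, push 1): res(1,6)=21
after path 4 (2→10→8→12, push 3): res(1,6)=21
after path 5 (2→3→1→6→12, push 1): res(1,6)=20
after path 6 (2→4→13→1→6→12, push 11): res(1,6)=9
after path 7 (2→10→3→1→6→11→12, push 1): res(1,6)=8

Residual capacity of (1,6): 8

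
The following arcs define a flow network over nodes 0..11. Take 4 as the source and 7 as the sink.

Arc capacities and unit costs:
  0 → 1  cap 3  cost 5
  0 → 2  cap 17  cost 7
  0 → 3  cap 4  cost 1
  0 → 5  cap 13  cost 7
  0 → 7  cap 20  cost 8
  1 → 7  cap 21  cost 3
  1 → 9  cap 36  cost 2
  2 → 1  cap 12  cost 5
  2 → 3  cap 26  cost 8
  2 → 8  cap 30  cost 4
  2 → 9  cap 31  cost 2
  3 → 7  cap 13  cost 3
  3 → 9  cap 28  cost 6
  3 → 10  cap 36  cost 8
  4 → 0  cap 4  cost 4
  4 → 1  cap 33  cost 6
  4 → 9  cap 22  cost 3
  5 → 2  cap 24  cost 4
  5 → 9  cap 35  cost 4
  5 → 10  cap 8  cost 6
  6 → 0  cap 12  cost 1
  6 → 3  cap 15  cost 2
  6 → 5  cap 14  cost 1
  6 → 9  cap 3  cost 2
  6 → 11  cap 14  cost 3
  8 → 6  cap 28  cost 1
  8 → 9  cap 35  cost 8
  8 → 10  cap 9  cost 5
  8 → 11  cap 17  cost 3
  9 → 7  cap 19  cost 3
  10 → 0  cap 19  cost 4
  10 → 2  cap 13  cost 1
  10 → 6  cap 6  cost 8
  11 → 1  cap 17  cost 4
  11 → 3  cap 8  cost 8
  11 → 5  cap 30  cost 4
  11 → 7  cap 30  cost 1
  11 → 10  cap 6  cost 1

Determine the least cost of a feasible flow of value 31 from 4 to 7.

shortest-cost path #1: 4→9→7 push 19 @ unit cost 6 (adds 114)
shortest-cost path #2: 4→0→3→7 push 4 @ unit cost 8 (adds 32)
shortest-cost path #3: 4→1→7 push 8 @ unit cost 9 (adds 72)
total cost = 218

Minimum cost for 31 units: 218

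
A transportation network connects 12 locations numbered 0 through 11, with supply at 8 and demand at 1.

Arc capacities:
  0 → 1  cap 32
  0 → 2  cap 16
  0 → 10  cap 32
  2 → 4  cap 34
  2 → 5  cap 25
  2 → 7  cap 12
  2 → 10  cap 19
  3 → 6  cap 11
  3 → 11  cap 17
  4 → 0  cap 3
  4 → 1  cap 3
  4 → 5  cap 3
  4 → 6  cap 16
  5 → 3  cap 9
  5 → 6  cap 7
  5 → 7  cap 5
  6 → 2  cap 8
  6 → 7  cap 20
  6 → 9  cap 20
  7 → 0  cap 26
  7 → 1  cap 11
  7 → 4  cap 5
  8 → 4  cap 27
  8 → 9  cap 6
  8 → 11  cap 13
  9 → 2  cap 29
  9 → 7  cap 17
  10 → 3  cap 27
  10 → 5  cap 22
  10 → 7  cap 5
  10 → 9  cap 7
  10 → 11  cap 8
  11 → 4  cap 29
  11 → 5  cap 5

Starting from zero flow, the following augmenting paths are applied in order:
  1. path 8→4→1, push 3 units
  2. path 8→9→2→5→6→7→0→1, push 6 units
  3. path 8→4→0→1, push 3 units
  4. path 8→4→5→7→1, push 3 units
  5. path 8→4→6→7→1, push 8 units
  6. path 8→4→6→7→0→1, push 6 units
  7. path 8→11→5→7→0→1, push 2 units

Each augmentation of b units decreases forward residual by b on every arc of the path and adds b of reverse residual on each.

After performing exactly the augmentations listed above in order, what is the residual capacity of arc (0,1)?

Residual capacity of (0,1): 15

after path 1 (8→4→1, push 3): res(0,1)=32
after path 2 (8→9→2→5→6→7→0→1, push 6): res(0,1)=26
after path 3 (8→4→0→1, push 3): res(0,1)=23
after path 4 (8→4→5→7→1, push 3): res(0,1)=23
after path 5 (8→4→6→7→1, push 8): res(0,1)=23
after path 6 (8→4→6→7→0→1, push 6): res(0,1)=17
after path 7 (8→11→5→7→0→1, push 2): res(0,1)=15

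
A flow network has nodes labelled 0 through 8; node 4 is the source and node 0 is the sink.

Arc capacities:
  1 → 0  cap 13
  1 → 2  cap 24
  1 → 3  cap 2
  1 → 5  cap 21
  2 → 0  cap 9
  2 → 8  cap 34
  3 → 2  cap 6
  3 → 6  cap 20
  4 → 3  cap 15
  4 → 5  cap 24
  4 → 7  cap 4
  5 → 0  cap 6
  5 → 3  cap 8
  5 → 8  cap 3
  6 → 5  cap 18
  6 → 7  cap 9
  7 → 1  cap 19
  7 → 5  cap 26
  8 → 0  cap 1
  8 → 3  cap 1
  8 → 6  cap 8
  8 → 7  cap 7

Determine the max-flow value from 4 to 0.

augment #1: 4→5→0 bottleneck 6, total now 6
augment #2: 4→3→2→0 bottleneck 6, total now 12
augment #3: 4→5→8→0 bottleneck 1, total now 13
augment #4: 4→7→1→0 bottleneck 4, total now 17
augment #5: 4→3→6→7→1→0 bottleneck 9, total now 26
augment #6: 4→5→8→7→1→2→0 bottleneck 2, total now 28

Maximum flow value: 28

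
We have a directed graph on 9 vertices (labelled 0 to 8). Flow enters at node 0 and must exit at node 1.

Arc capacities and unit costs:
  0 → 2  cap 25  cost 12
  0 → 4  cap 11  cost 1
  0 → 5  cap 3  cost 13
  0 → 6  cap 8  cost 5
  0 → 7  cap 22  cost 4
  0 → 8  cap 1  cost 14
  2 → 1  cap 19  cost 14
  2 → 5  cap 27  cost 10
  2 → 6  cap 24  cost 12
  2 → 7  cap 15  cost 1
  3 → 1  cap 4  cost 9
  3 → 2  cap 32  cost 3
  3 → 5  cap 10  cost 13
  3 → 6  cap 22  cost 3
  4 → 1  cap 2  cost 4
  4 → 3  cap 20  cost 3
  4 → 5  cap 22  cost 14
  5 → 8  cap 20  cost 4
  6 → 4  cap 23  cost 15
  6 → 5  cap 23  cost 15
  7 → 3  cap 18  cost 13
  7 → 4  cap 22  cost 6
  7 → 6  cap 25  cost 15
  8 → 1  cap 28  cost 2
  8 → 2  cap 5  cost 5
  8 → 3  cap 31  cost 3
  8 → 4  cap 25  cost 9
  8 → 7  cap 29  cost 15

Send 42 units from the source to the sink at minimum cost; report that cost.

Minimum cost for 42 units: 942

shortest-cost path #1: 0→4→1 push 2 @ unit cost 5 (adds 10)
shortest-cost path #2: 0→4→3→1 push 4 @ unit cost 13 (adds 52)
shortest-cost path #3: 0→8→1 push 1 @ unit cost 16 (adds 16)
shortest-cost path #4: 0→5→8→1 push 3 @ unit cost 19 (adds 57)
shortest-cost path #5: 0→4→5→8→1 push 5 @ unit cost 21 (adds 105)
shortest-cost path #6: 0→2→1 push 19 @ unit cost 26 (adds 494)
shortest-cost path #7: 0→6→5→8→1 push 8 @ unit cost 26 (adds 208)
total cost = 942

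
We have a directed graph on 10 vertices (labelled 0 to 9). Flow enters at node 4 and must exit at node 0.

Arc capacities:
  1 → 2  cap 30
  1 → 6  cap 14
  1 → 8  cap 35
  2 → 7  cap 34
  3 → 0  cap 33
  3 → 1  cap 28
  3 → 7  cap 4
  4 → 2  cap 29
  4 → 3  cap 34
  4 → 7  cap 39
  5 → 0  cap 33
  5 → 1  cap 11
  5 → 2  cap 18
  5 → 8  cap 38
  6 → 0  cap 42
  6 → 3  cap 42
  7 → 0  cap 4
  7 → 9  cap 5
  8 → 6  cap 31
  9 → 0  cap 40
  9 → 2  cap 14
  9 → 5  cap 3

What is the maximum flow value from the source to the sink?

augment #1: 4→3→0 bottleneck 33, total now 33
augment #2: 4→7→0 bottleneck 4, total now 37
augment #3: 4→7→9→0 bottleneck 5, total now 42
augment #4: 4→3→1→6→0 bottleneck 1, total now 43

Maximum flow value: 43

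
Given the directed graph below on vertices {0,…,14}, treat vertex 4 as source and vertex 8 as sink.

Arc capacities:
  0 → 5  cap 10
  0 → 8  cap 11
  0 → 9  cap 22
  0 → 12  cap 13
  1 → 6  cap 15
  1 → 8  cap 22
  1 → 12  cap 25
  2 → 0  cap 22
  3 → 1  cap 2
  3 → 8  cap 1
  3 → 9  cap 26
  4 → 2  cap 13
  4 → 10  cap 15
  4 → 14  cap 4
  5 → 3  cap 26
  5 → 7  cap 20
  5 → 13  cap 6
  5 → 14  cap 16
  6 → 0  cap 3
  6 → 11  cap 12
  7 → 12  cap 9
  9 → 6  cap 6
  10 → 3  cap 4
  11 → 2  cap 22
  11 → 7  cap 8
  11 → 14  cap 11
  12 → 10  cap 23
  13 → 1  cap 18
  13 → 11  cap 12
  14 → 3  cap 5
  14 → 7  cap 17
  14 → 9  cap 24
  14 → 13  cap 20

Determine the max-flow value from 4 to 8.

Maximum flow value: 21

augment #1: 4→2→0→8 bottleneck 11, total now 11
augment #2: 4→10→3→8 bottleneck 1, total now 12
augment #3: 4→10→3→1→8 bottleneck 2, total now 14
augment #4: 4→14→13→1→8 bottleneck 4, total now 18
augment #5: 4→2→0→5→13→1→8 bottleneck 2, total now 20
augment #6: 4→10→3→9→6→0→5→13→1→8 bottleneck 1, total now 21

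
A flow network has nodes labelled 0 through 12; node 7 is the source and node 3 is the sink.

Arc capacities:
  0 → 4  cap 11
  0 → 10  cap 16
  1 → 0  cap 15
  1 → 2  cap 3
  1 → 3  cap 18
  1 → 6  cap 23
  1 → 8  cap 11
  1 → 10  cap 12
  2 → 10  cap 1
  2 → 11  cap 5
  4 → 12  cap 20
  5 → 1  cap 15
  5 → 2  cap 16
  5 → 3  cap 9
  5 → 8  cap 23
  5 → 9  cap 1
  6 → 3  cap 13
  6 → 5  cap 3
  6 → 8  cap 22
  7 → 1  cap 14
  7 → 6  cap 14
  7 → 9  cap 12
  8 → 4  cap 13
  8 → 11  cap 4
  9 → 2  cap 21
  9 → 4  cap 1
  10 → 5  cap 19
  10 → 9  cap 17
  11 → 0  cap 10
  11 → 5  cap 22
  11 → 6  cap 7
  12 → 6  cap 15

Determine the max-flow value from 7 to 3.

Maximum flow value: 35

augment #1: 7→1→3 bottleneck 14, total now 14
augment #2: 7→6→3 bottleneck 13, total now 27
augment #3: 7→6→5→3 bottleneck 1, total now 28
augment #4: 7→9→2→10→5→3 bottleneck 1, total now 29
augment #5: 7→9→2→11→5→3 bottleneck 5, total now 34
augment #6: 7→9→4→12→6→5→3 bottleneck 1, total now 35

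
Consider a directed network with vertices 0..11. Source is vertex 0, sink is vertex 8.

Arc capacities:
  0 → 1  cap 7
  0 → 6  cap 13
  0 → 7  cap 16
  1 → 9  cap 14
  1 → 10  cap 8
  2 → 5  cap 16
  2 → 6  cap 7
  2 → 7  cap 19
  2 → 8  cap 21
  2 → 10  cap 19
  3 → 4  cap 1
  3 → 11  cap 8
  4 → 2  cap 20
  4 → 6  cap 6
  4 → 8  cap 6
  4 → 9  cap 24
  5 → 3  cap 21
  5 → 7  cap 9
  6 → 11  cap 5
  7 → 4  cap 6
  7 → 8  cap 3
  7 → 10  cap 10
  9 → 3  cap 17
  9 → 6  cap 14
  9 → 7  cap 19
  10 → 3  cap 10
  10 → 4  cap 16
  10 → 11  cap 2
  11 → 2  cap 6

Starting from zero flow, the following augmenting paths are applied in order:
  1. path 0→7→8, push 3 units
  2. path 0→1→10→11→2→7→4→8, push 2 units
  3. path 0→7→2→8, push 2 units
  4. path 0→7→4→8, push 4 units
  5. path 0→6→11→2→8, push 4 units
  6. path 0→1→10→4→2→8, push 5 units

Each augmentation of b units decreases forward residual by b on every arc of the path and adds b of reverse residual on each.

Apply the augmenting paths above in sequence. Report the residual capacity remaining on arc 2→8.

after path 1 (0→7→8, push 3): res(2,8)=21
after path 2 (0→1→10→11→2→7→4→8, push 2): res(2,8)=21
after path 3 (0→7→2→8, push 2): res(2,8)=19
after path 4 (0→7→4→8, push 4): res(2,8)=19
after path 5 (0→6→11→2→8, push 4): res(2,8)=15
after path 6 (0→1→10→4→2→8, push 5): res(2,8)=10

Residual capacity of (2,8): 10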